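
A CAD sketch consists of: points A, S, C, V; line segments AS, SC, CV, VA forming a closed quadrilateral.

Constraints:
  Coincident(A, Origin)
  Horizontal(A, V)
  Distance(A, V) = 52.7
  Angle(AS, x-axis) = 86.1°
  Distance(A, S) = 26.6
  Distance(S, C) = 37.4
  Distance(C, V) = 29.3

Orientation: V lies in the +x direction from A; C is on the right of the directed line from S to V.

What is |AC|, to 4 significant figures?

23.96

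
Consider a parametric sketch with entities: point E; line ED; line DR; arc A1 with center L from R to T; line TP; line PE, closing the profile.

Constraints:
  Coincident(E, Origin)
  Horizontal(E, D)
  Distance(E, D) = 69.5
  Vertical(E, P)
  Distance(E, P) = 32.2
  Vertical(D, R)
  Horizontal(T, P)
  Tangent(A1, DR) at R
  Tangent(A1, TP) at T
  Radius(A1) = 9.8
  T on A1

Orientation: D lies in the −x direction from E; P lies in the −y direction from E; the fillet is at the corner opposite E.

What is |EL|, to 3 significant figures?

63.8

E is at the origin; E and D share the same y with |ED| = 69.5 and D on the −x side, so D = (-69.5, 0.00). EP is vertical with |EP| = 32.2 and P on the −y side, so P = (0.00, -32.2). The virtual corner opposite E is at (-69.5, -32.2). Tangency of A1 to DR means the radius LR is perpendicular to DR and A1 meets TP tangentially, so LT is at right angles to TP, with radius 9.8, so the center L sits 9.8 in from both sides at L = (-59.7, -22.4). Then |EL| = |L − E| = 63.8.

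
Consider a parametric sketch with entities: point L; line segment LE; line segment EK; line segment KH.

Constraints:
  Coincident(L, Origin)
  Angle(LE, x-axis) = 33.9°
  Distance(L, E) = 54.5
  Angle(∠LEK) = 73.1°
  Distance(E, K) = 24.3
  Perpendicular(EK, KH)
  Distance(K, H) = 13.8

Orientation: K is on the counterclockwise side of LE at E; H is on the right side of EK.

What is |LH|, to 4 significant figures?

66.49

L is at the origin; LE runs at 33.9° with length 54.5, so E = 54.5·(cos 33.9°, sin 33.9°) = (45.24, 30.40). ∠LEK = 73.1°, so EK runs at 33.9° + (180° − 73.1°) = 140.8° from the x-axis; with |EK| = 24.3, K = E + 24.3·(cos 140.8°, sin 140.8°) = (26.40, 45.76). EK ⟂ KH; with |KH| = 13.8 on the right of EK, H = K + 13.8·(0.6320, 0.7749) = (35.13, 56.45). Then |LH| = |H − L| = 66.49.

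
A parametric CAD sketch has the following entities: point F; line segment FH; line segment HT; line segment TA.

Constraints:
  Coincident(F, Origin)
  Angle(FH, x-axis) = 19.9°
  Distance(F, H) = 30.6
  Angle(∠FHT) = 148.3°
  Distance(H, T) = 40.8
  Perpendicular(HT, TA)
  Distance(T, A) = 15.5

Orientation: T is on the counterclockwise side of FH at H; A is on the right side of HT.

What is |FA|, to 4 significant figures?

73.92

F is at the origin; FH runs at 19.9° with length 30.6, so H = 30.6·(cos 19.9°, sin 19.9°) = (28.77, 10.42). ∠FHT = 148.3°, so HT runs at 19.9° + (180° − 148.3°) = 51.60° from the x-axis; with |HT| = 40.8, T = H + 40.8·(cos 51.60°, sin 51.60°) = (54.12, 42.39). The perpendicularity gives TA at right angles to HT; with |TA| = 15.5 on the right of HT, A = T + 15.5·(0.7837, -0.6211) = (66.26, 32.76). Then |FA| = |A − F| = 73.92.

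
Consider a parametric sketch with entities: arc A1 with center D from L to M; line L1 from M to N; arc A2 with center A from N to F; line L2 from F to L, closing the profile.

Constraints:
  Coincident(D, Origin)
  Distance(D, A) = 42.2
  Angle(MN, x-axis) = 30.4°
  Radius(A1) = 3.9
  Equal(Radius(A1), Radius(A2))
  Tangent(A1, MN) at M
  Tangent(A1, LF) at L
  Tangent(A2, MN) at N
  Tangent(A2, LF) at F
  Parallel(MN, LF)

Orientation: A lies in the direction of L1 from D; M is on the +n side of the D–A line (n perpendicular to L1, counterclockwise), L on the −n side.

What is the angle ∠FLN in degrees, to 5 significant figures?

10.472°

The slot axis is L1's direction at 30.4°, so u = (cos 30.4°, sin 30.4°) = (0.86251, 0.50603) and n = (−sin 30.4°, cos 30.4°) = (-0.50603, 0.86251). D is at the origin and A lies 42.2 along u from D, so A = 42.2·u = (36.398, 21.355). Tangency of A1 to both parallel lines with radius 3.9 puts M and L at D ± 3.9·n: M = (-1.9735, 3.3638), L = (1.9735, -3.3638). Equal radii place N and F the same way about A: N = A + 3.9·n = (34.425, 24.718), F = A − 3.9·n = (38.372, 17.991). Then cos ∠FLN = LF·LN / (|LF||LN|), giving 10.472°.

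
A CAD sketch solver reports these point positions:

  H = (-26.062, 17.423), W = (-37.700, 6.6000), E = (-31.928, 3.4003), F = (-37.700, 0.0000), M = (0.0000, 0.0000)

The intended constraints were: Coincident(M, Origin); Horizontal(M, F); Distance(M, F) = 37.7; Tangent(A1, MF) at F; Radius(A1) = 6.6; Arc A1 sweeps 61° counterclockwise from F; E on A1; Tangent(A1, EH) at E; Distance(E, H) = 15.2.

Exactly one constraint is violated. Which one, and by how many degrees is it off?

Tangent(A1, EH) at E — off by 6.30°.

M = (0.00, 0.00) ✓; M.y = 0.00, F.y = 0.00 ✓; |MF| = 37.70 ✓; ∠(WF, FM) = 90.00° ✓; |WF| = 6.600 ✓; bearing(W→E) − bearing(W→F) = 61.00° ✓; |WE| = 6.600 ✓; ∠(WE, EH) = 83.70° ✗; |EH| = 15.20 ✓.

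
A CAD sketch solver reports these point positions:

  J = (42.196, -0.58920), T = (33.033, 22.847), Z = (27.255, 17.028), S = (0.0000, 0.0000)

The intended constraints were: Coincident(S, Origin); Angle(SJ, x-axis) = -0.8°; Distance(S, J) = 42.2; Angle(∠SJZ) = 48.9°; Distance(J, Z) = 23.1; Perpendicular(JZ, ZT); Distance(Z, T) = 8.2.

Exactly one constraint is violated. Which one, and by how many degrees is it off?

Perpendicular(JZ, ZT) — off by 4.90°.

S = (0.00, 0.00) ✓; SJ at -0.8000° ✓; |SJ| = 42.20 ✓; ∠SJZ = 48.90° ✓; |JZ| = 23.10 ✓; ∠(JZ, ZT) = 85.10° ✗; |ZT| = 8.200 ✓.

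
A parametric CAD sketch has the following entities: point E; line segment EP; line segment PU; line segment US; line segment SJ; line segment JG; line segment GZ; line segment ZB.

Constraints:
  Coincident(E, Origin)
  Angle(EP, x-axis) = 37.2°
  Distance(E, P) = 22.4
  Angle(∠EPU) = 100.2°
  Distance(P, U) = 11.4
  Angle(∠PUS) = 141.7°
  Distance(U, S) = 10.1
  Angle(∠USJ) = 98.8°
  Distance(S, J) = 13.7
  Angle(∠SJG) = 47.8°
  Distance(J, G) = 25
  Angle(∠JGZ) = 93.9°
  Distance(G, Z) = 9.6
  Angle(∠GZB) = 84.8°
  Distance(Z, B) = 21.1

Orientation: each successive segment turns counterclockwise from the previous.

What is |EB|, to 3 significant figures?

26.2

E is at the origin; EP runs at 37.2° with length 22.4, so P = (17.8, 13.5). ∠EPU = 100.2° gives PU at 117° from the x-axis; with |PU| = 11.4, U = (12.7, 23.7). ∠PUS = 141.7° gives US at 155° from the x-axis; with |US| = 10.1, S = (3.49, 27.9). ∠USJ = 98.8° gives SJ at -124° from the x-axis; with |SJ| = 13.7, J = (-4.07, 16.5). ∠SJG = 47.8° gives JG at 8.70° from the x-axis; with |JG| = 25.0, G = (20.6, 20.3). ∠JGZ = 93.9° gives GZ at 94.8° from the x-axis; with |GZ| = 9.6, Z = (19.8, 29.8). ∠GZB = 84.8° gives ZB at -170° from the x-axis; with |ZB| = 21.1, B = (-0.941, 26.2). Then |EB| = |B − E| = 26.2.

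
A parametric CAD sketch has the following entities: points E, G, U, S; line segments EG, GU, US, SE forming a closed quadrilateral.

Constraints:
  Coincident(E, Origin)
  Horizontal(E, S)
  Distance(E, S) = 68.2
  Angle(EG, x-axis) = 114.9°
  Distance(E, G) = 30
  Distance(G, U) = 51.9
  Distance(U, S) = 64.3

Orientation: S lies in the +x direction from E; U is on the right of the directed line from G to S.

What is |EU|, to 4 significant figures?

21.96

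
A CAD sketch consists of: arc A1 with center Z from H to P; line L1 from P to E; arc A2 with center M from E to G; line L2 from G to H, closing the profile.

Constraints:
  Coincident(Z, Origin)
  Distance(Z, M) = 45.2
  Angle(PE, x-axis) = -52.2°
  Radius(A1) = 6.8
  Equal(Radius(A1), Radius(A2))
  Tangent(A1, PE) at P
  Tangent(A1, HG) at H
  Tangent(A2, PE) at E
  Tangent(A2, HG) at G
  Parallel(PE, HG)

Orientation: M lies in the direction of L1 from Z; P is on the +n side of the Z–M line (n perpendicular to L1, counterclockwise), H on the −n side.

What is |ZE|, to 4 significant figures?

45.71

Tangency of A1 to both parallel lines with radius 6.8 puts P and H at Z ± 6.8·n: P = (5.373, 4.168), H = (-5.373, -4.168). Equal radii place E and G the same way about M: E = M + 6.8·n = (33.08, -31.55), G = M − 6.8·n = (22.33, -39.88). Then |ZE| = |E − Z| = 45.71.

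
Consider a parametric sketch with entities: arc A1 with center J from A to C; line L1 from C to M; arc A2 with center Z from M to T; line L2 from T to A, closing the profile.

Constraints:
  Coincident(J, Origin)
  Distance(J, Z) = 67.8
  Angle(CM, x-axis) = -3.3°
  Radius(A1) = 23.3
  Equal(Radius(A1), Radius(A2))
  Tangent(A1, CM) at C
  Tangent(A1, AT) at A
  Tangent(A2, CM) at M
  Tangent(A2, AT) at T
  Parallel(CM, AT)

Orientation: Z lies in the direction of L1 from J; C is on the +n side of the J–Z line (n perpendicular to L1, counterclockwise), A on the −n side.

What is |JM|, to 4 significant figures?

71.69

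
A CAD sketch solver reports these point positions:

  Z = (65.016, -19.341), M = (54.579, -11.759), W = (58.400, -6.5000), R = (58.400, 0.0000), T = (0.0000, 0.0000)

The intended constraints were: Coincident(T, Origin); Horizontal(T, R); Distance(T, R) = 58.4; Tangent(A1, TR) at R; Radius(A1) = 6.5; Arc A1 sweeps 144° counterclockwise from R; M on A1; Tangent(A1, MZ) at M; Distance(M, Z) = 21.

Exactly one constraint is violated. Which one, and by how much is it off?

Distance(M, Z) = 21 — off by 8.10.

T = (0.00, 0.00) ✓; T.y = 0.00, R.y = 0.00 ✓; |TR| = 58.40 ✓; ∠(WR, RT) = 90.00° ✓; |WR| = 6.500 ✓; bearing(W→M) − bearing(W→R) = 144.0° ✓; |WM| = 6.501 ✓; ∠(WM, MZ) = 90.00° ✓; |MZ| = 12.90 ✗.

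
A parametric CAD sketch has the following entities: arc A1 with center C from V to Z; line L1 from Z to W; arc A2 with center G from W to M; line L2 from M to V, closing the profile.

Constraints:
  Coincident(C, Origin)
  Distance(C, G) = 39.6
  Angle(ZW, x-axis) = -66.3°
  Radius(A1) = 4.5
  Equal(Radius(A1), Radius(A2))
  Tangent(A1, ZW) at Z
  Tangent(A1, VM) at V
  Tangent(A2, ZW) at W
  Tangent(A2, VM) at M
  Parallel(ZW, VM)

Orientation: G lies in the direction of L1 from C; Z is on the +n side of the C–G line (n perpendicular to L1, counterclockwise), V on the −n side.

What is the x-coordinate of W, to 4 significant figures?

20.04

Tangency of A1 to both parallel lines with radius 4.5 puts Z and V at C ± 4.5·n: Z = (4.120, 1.809), V = (-4.120, -1.809). Equal radii place W and M the same way about G: W = G + 4.5·n = (20.04, -34.45), M = G − 4.5·n = (11.80, -38.07). So W.x = 20.04.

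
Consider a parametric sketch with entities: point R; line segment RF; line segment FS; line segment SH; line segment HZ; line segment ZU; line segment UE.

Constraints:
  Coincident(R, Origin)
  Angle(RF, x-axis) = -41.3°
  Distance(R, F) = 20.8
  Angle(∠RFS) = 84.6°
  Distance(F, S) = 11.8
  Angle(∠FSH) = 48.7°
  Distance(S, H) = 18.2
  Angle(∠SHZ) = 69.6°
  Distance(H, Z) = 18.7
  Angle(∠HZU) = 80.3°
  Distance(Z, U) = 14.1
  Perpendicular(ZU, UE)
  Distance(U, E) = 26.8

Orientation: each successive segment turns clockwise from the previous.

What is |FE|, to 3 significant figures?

22.2

R is at the origin; RF runs at -41.3° with length 20.8, so F = (15.6, -13.7). ∠RFS = 84.6° gives FS at -137° from the x-axis; with |FS| = 11.8, S = (7.04, -21.8). ∠FSH = 48.7° gives SH at 92.0° from the x-axis; with |SH| = 18.2, H = (6.40, -3.63). ∠SHZ = 69.6° gives HZ at -18.4° from the x-axis; with |HZ| = 18.7, Z = (24.1, -9.53). ∠HZU = 80.3° gives ZU at -118° from the x-axis; with |ZU| = 14.1, U = (17.5, -22.0). ZU is perpendicular to UE, so UE runs at 152°; with |UE| = 26.8, E = (-6.13, -9.35). Then |FE| = |E − F| = 22.2.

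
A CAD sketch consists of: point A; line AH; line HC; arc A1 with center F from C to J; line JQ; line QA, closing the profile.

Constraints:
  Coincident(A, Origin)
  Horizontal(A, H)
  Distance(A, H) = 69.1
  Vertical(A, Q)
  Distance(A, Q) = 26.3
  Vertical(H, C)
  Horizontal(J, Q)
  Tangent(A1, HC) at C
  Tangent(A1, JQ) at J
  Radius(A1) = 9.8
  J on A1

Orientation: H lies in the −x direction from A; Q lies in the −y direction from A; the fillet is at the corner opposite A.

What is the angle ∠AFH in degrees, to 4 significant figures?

105.2°

A is at the origin; AH is horizontal with |AH| = 69.1 and H on the −x side, so H = (-69.10, 0.000). A and Q share the same x with |AQ| = 26.3 and Q on the −y side, so Q = (0.000, -26.30). The virtual corner opposite A is at (-69.10, -26.30). Since A1 is tangent to HC there, FC ⟂ HC and A1 meets JQ tangentially, so FJ is at right angles to JQ, with radius 9.8, so the center F sits 9.8 in from both sides at F = (-59.30, -16.50). Then cos ∠AFH = FA·FH / (|FA||FH|), giving 105.2°.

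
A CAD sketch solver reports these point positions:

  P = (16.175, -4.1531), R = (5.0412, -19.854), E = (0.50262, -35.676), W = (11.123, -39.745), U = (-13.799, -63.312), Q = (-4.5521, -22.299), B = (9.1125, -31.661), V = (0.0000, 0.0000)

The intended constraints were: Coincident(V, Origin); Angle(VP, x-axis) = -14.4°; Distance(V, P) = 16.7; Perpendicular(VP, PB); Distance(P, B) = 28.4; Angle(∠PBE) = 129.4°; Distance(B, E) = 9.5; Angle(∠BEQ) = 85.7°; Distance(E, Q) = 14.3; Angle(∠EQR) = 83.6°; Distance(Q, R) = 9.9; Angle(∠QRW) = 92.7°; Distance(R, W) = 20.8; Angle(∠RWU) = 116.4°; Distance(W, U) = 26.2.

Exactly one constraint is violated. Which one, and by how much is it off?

Distance(W, U) = 26.2 — off by 8.10.

V = (0.00, 0.00) ✓; VP at -14.40° ✓; |VP| = 16.70 ✓; ∠(VP, PB) = 90.00° ✓; |PB| = 28.40 ✓; ∠PBE = 129.4° ✓; |BE| = 9.500 ✓; ∠BEQ = 85.70° ✓; |EQ| = 14.30 ✓; ∠EQR = 83.60° ✓; |QR| = 9.900 ✓; ∠QRW = 92.70° ✓; |RW| = 20.80 ✓; ∠RWU = 116.4° ✓; |WU| = 34.30 ✗.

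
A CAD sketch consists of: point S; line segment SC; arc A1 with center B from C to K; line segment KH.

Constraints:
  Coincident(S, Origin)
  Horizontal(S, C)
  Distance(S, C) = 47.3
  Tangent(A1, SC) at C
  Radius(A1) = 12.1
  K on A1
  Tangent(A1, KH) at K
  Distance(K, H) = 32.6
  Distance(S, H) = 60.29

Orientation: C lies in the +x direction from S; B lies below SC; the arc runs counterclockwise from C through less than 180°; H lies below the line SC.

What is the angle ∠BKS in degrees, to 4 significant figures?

152.3°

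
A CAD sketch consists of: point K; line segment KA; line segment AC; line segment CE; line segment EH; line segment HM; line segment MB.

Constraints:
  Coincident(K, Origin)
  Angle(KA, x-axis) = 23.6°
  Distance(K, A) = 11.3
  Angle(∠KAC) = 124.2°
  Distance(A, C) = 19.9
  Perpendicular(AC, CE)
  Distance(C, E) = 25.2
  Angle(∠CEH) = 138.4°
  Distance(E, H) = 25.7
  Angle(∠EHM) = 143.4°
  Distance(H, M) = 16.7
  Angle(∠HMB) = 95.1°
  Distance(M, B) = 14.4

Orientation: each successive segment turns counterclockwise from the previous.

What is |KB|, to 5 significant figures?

27.189

K is at the origin; KA runs at 23.6° with length 11.3, so A = (10.355, 4.5239). ∠KAC = 124.2° gives AC at 79.400° from the x-axis; with |AC| = 19.9, C = (14.016, 24.084). The perpendicularity gives CE at right angles to AC, so CE runs at 169.40°; with |CE| = 25.2, E = (-10.754, 28.720). ∠CEH = 138.4° gives EH at -149.00° from the x-axis; with |EH| = 25.7, H = (-32.784, 15.483). ∠EHM = 143.4° gives HM at -112.40° from the x-axis; with |HM| = 16.7, M = (-39.148, 0.043534). ∠HMB = 95.1° gives MB at -27.500° from the x-axis; with |MB| = 14.4, B = (-26.375, -6.6056). Then |KB| = |B − K| = 27.189.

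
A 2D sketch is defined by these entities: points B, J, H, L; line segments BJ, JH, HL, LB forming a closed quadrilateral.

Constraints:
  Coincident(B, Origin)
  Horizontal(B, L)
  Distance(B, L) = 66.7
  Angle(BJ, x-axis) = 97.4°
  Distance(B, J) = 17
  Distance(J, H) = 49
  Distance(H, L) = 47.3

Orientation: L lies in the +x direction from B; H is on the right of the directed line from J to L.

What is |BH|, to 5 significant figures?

34.760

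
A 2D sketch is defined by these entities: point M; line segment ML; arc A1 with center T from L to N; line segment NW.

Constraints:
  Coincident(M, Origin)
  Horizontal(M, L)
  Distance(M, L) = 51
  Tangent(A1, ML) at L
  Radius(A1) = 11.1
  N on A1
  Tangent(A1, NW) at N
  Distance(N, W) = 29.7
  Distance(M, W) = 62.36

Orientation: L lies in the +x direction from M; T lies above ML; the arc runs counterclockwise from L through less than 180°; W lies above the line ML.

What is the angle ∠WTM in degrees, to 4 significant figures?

92.76°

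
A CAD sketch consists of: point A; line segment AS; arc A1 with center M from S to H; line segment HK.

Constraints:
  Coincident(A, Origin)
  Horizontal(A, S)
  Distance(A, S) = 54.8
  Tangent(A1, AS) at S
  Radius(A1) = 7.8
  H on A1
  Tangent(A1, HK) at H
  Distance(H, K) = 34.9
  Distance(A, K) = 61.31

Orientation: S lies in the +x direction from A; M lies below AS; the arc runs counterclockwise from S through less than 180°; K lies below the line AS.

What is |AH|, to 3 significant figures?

47.6

Checks: A.y = 0.00, S.y = 0.00 ✓; |MH| = 7.800 ✓; ∠(MH, HK) = 90.00° ✓; |HK| = 34.90 ✓; |AK| = 61.31 ✓.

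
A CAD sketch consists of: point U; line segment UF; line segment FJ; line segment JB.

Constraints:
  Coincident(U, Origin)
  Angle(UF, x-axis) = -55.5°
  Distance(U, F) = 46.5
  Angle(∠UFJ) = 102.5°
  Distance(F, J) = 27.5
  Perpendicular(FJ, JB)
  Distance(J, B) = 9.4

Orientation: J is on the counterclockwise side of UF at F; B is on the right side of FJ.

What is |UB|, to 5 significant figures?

66.437

U is at the origin; UF runs at -55.5° with length 46.5, so F = 46.5·(cos -55.5°, sin -55.5°) = (26.338, -38.322). ∠UFJ = 102.5°, so FJ runs at -55.5° + (180° − 102.5°) = 22.000° from the x-axis; with |FJ| = 27.5, J = F + 27.5·(cos 22.000°, sin 22.000°) = (51.835, -28.020). FJ ⟂ JB; with |JB| = 9.4 on the right of FJ, B = J + 9.4·(0.37461, -0.92718) = (55.357, -36.736). Then |UB| = |B − U| = 66.437.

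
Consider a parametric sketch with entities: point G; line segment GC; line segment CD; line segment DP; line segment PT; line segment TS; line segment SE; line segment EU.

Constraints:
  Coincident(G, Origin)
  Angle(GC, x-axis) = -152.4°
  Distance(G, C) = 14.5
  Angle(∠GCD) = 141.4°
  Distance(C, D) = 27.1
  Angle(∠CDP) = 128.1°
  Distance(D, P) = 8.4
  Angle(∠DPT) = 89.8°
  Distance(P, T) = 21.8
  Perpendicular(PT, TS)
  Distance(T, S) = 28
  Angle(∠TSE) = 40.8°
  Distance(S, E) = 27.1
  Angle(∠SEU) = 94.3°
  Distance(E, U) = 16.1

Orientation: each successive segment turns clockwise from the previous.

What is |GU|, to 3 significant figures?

35.3

G is at the origin; GC runs at -152.4° with length 14.5, so C = (-12.8, -6.72). ∠GCD = 141.4° gives CD at 169° from the x-axis; with |CD| = 27.1, D = (-39.5, -1.55). ∠CDP = 128.1° gives DP at 117° from the x-axis; with |DP| = 8.4, P = (-43.3, 5.93). ∠DPT = 89.8° gives PT at 26.9° from the x-axis; with |PT| = 21.8, T = (-23.8, 15.8). PT is perpendicular to TS, so TS runs at -63.1°; with |TS| = 28.0, S = (-11.2, -9.18). ∠TSE = 40.8° gives SE at 158° from the x-axis; with |SE| = 27.1, E = (-36.2, 1.11). ∠SEU = 94.3° gives EU at 72.0° from the x-axis; with |EU| = 16.1, U = (-31.3, 16.4). Then |GU| = |U − G| = 35.3.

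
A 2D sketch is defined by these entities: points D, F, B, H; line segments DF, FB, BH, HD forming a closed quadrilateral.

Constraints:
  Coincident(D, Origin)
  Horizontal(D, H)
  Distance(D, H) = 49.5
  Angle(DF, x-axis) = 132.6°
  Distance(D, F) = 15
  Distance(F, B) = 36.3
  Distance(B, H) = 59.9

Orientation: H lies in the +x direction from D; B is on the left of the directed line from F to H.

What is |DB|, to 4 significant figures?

43.40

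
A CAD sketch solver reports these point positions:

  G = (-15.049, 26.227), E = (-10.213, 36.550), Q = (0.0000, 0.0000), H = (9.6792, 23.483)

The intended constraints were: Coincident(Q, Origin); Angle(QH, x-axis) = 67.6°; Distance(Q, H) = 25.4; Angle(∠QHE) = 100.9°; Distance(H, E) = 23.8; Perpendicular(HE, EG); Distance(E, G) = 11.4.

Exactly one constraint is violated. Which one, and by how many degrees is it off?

Perpendicular(HE, EG) — off by 8.20°.

Q = (0.00, 0.00) ✓; QH at 67.60° ✓; |QH| = 25.40 ✓; ∠QHE = 100.9° ✓; |HE| = 23.80 ✓; ∠(HE, EG) = 98.20° ✗; |EG| = 11.40 ✓.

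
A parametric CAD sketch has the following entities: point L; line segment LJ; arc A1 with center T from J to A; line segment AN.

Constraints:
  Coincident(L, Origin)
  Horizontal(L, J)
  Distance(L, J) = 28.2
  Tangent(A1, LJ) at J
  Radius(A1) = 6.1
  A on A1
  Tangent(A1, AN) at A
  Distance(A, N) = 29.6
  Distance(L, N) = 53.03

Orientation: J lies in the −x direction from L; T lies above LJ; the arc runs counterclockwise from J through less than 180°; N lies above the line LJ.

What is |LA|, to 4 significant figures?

25.30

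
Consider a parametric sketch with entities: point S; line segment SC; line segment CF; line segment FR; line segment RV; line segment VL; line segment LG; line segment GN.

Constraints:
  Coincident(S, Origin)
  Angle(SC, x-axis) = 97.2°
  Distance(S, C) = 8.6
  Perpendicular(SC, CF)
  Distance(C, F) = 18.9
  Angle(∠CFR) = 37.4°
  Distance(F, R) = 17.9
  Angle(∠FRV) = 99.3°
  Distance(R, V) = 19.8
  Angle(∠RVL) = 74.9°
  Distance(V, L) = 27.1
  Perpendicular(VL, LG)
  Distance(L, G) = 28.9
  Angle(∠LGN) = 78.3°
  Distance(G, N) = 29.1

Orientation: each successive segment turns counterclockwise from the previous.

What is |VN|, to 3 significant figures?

23.0

S is at the origin; SC runs at 97.2° with length 8.6, so C = (-1.08, 8.53). SC ⟂ CF, so CF runs at -173°; with |CF| = 18.9, F = (-19.8, 6.16). ∠CFR = 37.4° gives FR at -30.2° from the x-axis; with |FR| = 17.9, R = (-4.36, -2.84). ∠FRV = 99.3° gives RV at 50.5° from the x-axis; with |RV| = 19.8, V = (8.24, 12.4). ∠RVL = 74.9° gives VL at 156° from the x-axis; with |VL| = 27.1, L = (-16.4, 23.6). VL ⟂ LG, so LG runs at -114°; with |LG| = 28.9, G = (-28.4, -2.69). ∠LGN = 78.3° gives GN at -12.7° from the x-axis; with |GN| = 29.1, N = (0.00584, -9.08). Then |VN| = |N − V| = 23.0.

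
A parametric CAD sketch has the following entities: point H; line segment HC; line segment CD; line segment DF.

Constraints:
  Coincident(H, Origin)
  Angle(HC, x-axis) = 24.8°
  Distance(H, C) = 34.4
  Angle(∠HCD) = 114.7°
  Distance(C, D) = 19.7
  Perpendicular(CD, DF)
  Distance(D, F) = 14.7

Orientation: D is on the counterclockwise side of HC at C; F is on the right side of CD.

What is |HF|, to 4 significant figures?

57.21

H is at the origin; HC runs at 24.8° with length 34.4, so C = 34.4·(cos 24.8°, sin 24.8°) = (31.23, 14.43). ∠HCD = 114.7°, so CD runs at 24.8° + (180° − 114.7°) = 90.10° from the x-axis; with |CD| = 19.7, D = C + 19.7·(cos 90.10°, sin 90.10°) = (31.19, 34.13). CD ⟂ DF; with |DF| = 14.7 on the right of CD, F = D + 14.7·(1.000, 0.001745) = (45.89, 34.15). Then |HF| = |F − H| = 57.21.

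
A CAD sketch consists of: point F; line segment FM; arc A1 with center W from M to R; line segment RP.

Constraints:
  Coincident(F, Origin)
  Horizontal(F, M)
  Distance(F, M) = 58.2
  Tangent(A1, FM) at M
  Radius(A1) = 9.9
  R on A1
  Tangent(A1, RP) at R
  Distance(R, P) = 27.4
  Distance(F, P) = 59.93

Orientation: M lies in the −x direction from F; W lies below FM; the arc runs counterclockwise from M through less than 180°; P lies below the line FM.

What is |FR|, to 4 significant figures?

67.61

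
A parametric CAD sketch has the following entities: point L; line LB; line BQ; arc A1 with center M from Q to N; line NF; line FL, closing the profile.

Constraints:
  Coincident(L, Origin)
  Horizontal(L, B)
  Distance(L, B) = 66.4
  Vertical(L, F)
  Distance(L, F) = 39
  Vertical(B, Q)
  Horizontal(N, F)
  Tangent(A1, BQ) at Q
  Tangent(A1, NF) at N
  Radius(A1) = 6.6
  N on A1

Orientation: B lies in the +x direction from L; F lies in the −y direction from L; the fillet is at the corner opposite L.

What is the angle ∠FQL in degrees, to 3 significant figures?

31.7°

L is at the origin; LB is horizontal with |LB| = 66.4 and B on the +x side, so B = (66.4, 0.00). LF is vertical with |LF| = 39.0 and F on the −y side, so F = (0.00, -39.0). The virtual corner opposite L is at (66.4, -39.0). A1 meets BQ tangentially, so MQ is at right angles to BQ and A1 meets NF tangentially, so MN is at right angles to NF, with radius 6.6, so the center M sits 6.6 in from both sides at M = (59.8, -32.4). That places the tangent points at Q = (66.4, -32.4) on BQ and N = (59.8, -39.0) on NF. Then cos ∠FQL = QF·QL / (|QF||QL|), giving 31.7°.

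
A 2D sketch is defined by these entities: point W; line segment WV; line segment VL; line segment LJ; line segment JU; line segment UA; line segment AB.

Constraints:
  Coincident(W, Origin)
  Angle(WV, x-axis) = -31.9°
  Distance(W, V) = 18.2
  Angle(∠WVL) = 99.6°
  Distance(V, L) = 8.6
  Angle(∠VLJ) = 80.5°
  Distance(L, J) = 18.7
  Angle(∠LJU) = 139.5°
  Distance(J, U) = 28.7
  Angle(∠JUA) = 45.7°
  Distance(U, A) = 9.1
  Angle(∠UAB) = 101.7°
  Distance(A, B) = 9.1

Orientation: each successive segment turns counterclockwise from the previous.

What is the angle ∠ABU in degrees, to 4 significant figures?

39.15°

∠JUA = 45.7° gives UA at -37.20° from the x-axis; with |UA| = 9.1, A = (-15.85, -3.011). ∠UAB = 101.7° gives AB at 41.10° from the x-axis; with |AB| = 9.1, B = (-8.988, 2.971). Then cos ∠ABU = BA·BU / (|BA||BU|), giving 39.15°.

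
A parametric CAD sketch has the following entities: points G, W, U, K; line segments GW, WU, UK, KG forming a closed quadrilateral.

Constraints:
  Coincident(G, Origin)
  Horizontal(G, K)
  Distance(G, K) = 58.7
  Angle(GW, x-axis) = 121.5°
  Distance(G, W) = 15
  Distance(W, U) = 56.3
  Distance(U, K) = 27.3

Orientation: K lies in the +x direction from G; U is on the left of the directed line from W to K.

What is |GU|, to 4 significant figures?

53.28

Checks: |WU| = 56.30 ✓; |UK| = 27.30 ✓.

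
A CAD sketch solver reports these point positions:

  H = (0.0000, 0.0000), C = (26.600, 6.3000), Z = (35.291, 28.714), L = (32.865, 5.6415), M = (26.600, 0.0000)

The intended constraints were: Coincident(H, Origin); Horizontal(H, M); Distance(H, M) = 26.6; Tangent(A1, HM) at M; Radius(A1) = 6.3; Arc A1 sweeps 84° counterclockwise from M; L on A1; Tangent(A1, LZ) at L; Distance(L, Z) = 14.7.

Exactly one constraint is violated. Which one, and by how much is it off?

Distance(L, Z) = 14.7 — off by 8.50.

H = (0.00, 0.00) ✓; H.y = 0.00, M.y = 0.00 ✓; |HM| = 26.60 ✓; ∠(CM, MH) = 90.00° ✓; |CM| = 6.300 ✓; bearing(C→L) − bearing(C→M) = 84.00° ✓; |CL| = 6.300 ✓; ∠(CL, LZ) = 90.00° ✓; |LZ| = 23.20 ✗.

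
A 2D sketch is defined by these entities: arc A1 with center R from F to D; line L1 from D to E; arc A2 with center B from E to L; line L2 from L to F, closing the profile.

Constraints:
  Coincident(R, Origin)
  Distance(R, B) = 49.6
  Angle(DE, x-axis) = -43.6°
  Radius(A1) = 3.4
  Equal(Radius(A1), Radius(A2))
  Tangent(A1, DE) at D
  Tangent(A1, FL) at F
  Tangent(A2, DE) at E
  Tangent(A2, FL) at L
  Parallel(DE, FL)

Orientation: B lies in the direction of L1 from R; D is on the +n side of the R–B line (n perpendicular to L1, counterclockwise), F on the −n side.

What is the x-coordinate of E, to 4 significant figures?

38.26

The slot axis is L1's direction at -43.6°, so u = (cos -43.6°, sin -43.6°) = (0.7242, -0.6896) and n = (−sin -43.6°, cos -43.6°) = (0.6896, 0.7242). R is at the origin and B lies 49.6 along u from R, so B = 49.6·u = (35.92, -34.21). Tangency of A1 to both parallel lines with radius 3.4 puts D and F at R ± 3.4·n: D = (2.345, 2.462), F = (-2.345, -2.462). Equal radii place E and L the same way about B: E = B + 3.4·n = (38.26, -31.74), L = B − 3.4·n = (33.57, -36.67). So E.x = 38.26.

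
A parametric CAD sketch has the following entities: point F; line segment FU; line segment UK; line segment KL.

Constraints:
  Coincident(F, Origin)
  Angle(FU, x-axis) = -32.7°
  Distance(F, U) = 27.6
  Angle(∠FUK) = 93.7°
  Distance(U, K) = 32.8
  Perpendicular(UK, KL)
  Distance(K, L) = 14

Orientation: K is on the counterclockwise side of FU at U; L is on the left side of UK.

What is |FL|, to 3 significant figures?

37.1

∠FUK = 93.7°, so UK runs at -32.7° + (180° − 93.7°) = 53.6° from the x-axis; with |UK| = 32.8, K = U + 32.8·(cos 53.6°, sin 53.6°) = (42.7, 11.5). UK is perpendicular to KL; with |KL| = 14.0 on the left of UK, L = K + 14.0·(-0.805, 0.593) = (31.4, 19.8). Then |FL| = |L − F| = 37.1.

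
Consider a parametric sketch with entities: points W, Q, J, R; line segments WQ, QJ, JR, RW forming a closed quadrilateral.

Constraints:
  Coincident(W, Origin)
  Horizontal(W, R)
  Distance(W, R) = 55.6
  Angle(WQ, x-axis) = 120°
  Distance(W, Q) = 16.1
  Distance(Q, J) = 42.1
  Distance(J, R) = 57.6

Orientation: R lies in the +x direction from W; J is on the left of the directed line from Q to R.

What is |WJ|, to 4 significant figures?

49.54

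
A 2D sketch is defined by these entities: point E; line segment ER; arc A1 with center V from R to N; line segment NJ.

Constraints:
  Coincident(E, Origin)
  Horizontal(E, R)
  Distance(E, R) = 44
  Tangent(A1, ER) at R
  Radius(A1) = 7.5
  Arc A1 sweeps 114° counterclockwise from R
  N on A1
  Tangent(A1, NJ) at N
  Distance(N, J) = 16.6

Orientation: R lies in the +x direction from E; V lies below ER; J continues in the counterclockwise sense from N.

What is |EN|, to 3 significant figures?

38.6

Since A1 is tangent to ER there, VR ⟂ ER, so V = R + (0, -7.5) = (44.0, -7.50). On A1, R sits at bearing 90° from V; a 114° counterclockwise sweep puts N at bearing 204°, so N = V + 7.5·(cos 204°, sin 204°) = (37.1, -10.6). Then |EN| = |N − E| = 38.6.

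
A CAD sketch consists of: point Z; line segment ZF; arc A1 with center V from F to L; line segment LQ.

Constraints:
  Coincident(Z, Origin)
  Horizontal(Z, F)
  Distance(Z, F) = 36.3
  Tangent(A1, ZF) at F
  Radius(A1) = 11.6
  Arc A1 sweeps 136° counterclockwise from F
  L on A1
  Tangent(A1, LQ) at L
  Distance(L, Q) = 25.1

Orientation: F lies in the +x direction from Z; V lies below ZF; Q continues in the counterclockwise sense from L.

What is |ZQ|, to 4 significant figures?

59.50

On A1, F sits at bearing 90° from V; a 136° counterclockwise sweep puts L at bearing 226°, so L = V + 11.6·(cos 226°, sin 226°) = (28.24, -19.94). The tangent condition forces VL to be normal to LQ, so LQ runs along (−sin 226°, cos 226°); with |LQ| = 25.1, Q = (46.30, -37.38). Then |ZQ| = |Q − Z| = 59.50.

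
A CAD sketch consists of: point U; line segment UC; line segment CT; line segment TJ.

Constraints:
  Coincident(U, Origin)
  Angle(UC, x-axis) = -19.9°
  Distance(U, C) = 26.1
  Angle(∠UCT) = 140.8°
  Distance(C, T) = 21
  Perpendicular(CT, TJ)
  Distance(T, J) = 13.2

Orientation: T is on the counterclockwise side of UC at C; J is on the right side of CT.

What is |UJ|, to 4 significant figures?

50.81

U is at the origin; UC runs at -19.9° with length 26.1, so C = 26.1·(cos -19.9°, sin -19.9°) = (24.54, -8.884). ∠UCT = 140.8°, so CT runs at -19.9° + (180° − 140.8°) = 19.30° from the x-axis; with |CT| = 21.0, T = C + 21.0·(cos 19.30°, sin 19.30°) = (44.36, -1.943). The perpendicularity gives TJ at right angles to CT; with |TJ| = 13.2 on the right of CT, J = T + 13.2·(0.3305, -0.9438) = (48.72, -14.40). Then |UJ| = |J − U| = 50.81.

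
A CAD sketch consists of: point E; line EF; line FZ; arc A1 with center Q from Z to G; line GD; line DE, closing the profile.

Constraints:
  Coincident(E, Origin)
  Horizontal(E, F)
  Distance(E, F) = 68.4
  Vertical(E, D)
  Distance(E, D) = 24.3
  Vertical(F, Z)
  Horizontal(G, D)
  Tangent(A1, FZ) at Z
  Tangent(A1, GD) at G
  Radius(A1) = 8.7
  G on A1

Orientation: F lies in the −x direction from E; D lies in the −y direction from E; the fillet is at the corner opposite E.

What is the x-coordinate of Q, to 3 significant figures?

-59.7

ED is vertical with |ED| = 24.3 and D on the −y side, so D = (0.00, -24.3). The virtual corner opposite E is at (-68.4, -24.3). Since A1 is tangent to FZ there, QZ ⟂ FZ and tangency of A1 to GD means the radius QG is perpendicular to GD, with radius 8.7, so the center Q sits 8.7 in from both sides at Q = (-59.7, -15.6). So Q.x = -59.7.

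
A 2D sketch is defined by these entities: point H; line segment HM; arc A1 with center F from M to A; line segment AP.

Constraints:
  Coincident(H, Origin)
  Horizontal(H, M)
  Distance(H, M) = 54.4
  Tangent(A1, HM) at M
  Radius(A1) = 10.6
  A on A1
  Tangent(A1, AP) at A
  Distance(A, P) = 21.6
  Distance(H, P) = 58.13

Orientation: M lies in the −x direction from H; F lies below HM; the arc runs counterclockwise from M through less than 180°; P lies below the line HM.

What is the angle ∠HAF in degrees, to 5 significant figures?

27.001°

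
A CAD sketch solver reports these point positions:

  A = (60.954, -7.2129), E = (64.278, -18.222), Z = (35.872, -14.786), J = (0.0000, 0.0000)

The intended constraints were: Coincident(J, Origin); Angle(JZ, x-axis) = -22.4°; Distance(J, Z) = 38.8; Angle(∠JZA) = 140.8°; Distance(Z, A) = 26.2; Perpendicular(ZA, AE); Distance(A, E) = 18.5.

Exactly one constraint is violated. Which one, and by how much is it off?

Distance(A, E) = 18.5 — off by 7.00.

J = (0.00, 0.00) ✓; JZ at -22.40° ✓; |JZ| = 38.80 ✓; ∠JZA = 140.8° ✓; |ZA| = 26.20 ✓; ∠(ZA, AE) = 90.00° ✓; |AE| = 11.50 ✗.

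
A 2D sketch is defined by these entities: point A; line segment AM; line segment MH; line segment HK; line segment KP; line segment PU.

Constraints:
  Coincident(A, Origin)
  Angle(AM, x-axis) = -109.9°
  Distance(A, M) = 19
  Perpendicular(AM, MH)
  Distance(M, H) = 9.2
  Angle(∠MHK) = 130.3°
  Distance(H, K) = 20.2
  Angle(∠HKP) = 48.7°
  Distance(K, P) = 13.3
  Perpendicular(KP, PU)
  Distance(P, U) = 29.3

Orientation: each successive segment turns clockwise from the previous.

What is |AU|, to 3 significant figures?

34.5

A is at the origin; AM runs at -109.9° with length 19.0, so M = (-6.47, -17.9). AM ⟂ MH, so MH runs at 160°; with |MH| = 9.2, H = (-15.1, -14.7). ∠MHK = 130.3° gives HK at 110° from the x-axis; with |HK| = 20.2, K = (-22.2, 4.20). ∠HKP = 48.7° gives KP at -20.9° from the x-axis; with |KP| = 13.3, P = (-9.73, -0.546). KP ⟂ PU, so PU runs at -111°; with |PU| = 29.3, U = (-20.2, -27.9). Then |AU| = |U − A| = 34.5.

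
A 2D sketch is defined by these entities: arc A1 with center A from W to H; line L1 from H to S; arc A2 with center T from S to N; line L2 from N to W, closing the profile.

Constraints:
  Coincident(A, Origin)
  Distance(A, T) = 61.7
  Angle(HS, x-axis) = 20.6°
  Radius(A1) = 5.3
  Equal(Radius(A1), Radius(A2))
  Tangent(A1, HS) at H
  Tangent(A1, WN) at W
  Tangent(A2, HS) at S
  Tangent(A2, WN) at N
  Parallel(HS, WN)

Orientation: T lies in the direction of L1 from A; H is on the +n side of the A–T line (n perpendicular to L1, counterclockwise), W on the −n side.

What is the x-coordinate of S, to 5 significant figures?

55.890

The slot axis is L1's direction at 20.6°, so u = (cos 20.6°, sin 20.6°) = (0.93606, 0.35184) and n = (−sin 20.6°, cos 20.6°) = (-0.35184, 0.93606). A is at the origin and T lies 61.7 along u from A, so T = 61.7·u = (57.755, 21.709). Tangency of A1 to both parallel lines with radius 5.3 puts H and W at A ± 5.3·n: H = (-1.8648, 4.9611), W = (1.8648, -4.9611). Equal radii place S and N the same way about T: S = T + 5.3·n = (55.890, 26.670), N = T − 5.3·n = (59.620, 16.748). So S.x = 55.890.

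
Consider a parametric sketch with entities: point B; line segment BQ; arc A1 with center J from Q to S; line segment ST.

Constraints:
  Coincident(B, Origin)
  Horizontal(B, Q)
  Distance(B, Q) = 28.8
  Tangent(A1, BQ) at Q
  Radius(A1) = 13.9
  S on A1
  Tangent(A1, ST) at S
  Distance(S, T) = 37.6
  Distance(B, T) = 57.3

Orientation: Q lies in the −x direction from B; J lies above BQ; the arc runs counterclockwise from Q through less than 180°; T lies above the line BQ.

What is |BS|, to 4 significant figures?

22.09

B is at the origin; BQ is horizontal with |BQ| = 28.8 and Q on the −x side, so Q = (-28.80, 0.000). A1 meets BQ tangentially, so JQ is at right angles to BQ, so J = Q + (0, 13.9) = (-28.80, 13.90). Since JS ⟂ ST (tangency), |JT| = √(13.9² + 37.6²) = 40.09 regardless of where S sits on A1. So T lies on both circle(B, 57.3) and circle(J, 40.09); the above-BQ intersection is T = (-21.16, 53.25). S is the foot of the tangent from T: S = (-15.08, 16.15).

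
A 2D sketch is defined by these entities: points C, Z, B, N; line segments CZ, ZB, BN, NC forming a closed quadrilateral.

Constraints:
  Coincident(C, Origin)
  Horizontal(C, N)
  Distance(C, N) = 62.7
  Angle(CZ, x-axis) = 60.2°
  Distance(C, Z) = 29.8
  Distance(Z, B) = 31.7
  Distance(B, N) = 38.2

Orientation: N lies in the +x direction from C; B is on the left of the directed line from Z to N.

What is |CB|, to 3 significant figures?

56.8

Checks: |ZB| = 31.70 ✓; |BN| = 38.20 ✓.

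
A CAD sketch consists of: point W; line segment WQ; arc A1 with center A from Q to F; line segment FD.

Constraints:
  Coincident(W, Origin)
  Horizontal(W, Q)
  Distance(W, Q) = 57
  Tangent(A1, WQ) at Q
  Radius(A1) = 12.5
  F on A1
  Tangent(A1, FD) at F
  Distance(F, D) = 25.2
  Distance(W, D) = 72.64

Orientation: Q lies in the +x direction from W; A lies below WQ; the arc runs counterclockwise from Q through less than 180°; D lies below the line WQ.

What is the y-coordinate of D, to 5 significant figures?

-40.430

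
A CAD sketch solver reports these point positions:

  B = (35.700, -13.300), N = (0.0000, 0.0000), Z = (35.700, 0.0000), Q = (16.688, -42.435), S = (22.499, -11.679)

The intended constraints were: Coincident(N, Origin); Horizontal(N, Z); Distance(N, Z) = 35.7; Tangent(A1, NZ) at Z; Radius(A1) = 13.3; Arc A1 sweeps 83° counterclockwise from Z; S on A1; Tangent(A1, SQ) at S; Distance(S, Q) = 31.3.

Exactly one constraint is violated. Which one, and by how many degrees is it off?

Tangent(A1, SQ) at S — off by 3.70°.

N = (0.00, 0.00) ✓; N.y = 0.00, Z.y = 0.00 ✓; |NZ| = 35.70 ✓; ∠(BZ, ZN) = 90.00° ✓; |BZ| = 13.30 ✓; bearing(B→S) − bearing(B→Z) = 83.00° ✓; |BS| = 13.30 ✓; ∠(BS, SQ) = 93.70° ✗; |SQ| = 31.30 ✓.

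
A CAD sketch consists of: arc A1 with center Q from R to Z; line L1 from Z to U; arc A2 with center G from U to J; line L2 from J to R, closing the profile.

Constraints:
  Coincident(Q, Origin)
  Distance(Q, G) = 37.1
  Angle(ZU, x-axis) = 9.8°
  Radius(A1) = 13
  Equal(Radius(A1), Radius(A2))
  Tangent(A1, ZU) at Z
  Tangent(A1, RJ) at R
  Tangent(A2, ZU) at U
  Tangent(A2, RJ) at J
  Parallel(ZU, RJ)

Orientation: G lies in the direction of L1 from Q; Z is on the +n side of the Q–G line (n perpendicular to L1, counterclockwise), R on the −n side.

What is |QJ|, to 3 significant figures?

39.3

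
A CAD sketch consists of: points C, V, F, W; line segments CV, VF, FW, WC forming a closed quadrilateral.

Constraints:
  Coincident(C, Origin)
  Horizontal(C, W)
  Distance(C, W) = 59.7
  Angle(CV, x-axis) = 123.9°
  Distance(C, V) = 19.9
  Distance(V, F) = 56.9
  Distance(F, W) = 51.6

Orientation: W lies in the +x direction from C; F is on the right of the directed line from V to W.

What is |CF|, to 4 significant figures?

37.02

Checks: |VF| = 56.90 ✓; |FW| = 51.60 ✓.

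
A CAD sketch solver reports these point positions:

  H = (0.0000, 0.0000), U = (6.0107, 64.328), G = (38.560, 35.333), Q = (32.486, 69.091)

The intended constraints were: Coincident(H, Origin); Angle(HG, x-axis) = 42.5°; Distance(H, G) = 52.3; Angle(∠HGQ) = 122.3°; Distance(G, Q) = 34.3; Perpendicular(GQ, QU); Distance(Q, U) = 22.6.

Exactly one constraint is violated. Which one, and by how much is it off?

Distance(Q, U) = 22.6 — off by 4.30.

H = (0.00, 0.00) ✓; HG at 42.50° ✓; |HG| = 52.30 ✓; ∠HGQ = 122.3° ✓; |GQ| = 34.30 ✓; ∠(GQ, QU) = 90.00° ✓; |QU| = 26.90 ✗.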